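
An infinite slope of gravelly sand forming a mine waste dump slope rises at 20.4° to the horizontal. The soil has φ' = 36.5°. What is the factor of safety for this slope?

FS = 1.99

For a dry cohesionless infinite slope the factor of safety is FS = tanφ' / tanβ.
FS = tan36.5° / tan20.4° = 0.7400 / 0.3719 = 1.990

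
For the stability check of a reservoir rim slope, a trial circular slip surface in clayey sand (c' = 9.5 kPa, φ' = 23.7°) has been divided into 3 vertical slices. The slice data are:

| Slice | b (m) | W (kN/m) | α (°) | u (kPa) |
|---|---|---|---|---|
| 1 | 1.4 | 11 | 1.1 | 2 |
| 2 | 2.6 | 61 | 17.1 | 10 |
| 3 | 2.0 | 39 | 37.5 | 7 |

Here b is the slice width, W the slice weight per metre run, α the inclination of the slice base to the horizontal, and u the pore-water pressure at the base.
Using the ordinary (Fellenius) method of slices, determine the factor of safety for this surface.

FS = 2.06

Ordinary method of slices: FS = Σ[c'·Δl_i + (W_i cosα_i − u_i·Δl_i)·tanφ'] / Σ W_i sinα_i, with Δl_i = b_i / cosα_i.
Slice 1: Δl = 1.4/cos1.1° = 1.400 m; N'_1 = 11·cos1.1° − 2·1.400 = 8.2; c'Δl = 13.30; W sinα = 0.2
Slice 2: Δl = 2.6/cos17.1° = 2.720 m; N'_2 = 61·cos17.1° − 10·2.720 = 31.1; c'Δl = 25.84; W sinα = 17.9
Slice 3: Δl = 2.0/cos37.5° = 2.521 m; N'_3 = 39·cos37.5° − 7·2.521 = 13.3; c'Δl = 23.95; W sinα = 23.7
Σc'Δl = 63.1 kN/m; ΣN' = 52.6 kN/m; ΣW sinα = 41.9 kN/m
Resisting = 63.1 + 52.6·tan23.7° = 63.1 + 23.1 = 86.2 kN/m
FS = 86.2 / 41.9 = 2.057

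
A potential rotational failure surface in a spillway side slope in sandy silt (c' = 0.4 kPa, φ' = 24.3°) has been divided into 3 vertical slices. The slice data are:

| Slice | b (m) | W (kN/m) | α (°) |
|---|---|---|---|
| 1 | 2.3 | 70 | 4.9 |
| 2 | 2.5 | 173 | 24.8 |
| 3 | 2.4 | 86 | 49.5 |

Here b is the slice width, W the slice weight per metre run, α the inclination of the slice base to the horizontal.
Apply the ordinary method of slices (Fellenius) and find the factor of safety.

Ordinary method of slices: FS = Σ[c'·Δl_i + (W_i cosα_i)·tanφ'] / Σ W_i sinα_i, with Δl_i = b_i / cosα_i.
Slice 1: Δl = 2.3/cos4.9° = 2.308 m; N'_1 = 70·cos4.9° = 69.7; c'Δl = 0.92; W sinα = 6.0
Slice 2: Δl = 2.5/cos24.8° = 2.754 m; N'_2 = 173·cos24.8° = 157.0; c'Δl = 1.10; W sinα = 72.6
Slice 3: Δl = 2.4/cos49.5° = 3.695 m; N'_3 = 86·cos49.5° = 55.9; c'Δl = 1.48; W sinα = 65.4
Σc'Δl = 3.5 kN/m; ΣN' = 282.6 kN/m; ΣW sinα = 143.9 kN/m
Resisting = 3.5 + 282.6·tan24.3° = 3.5 + 127.6 = 131.1 kN/m
FS = 131.1 / 143.9 = 0.911

FS = 0.91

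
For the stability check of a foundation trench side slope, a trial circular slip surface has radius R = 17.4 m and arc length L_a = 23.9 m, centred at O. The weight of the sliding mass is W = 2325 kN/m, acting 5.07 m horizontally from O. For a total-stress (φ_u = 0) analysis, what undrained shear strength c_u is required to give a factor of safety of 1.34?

c_u = 38.0 kPa

FS = c_u·L_a·R / (W·d), so c_u = FS·W·d / (L_a·R).
c_u = 1.34·2325·5.07 / (23.90·17.4) = 15795.6 / 415.86 = 37.98 kPa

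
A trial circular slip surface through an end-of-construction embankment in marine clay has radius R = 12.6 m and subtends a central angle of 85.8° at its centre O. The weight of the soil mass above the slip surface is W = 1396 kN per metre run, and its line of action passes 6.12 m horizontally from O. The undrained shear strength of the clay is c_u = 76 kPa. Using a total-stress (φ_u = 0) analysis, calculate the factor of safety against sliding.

Taking moments about the centre O, the resisting moment is provided by the undrained shear strength acting along the arc:
Arc length L_a = R·θ = 12.6·(85.8°·π/180) = 12.6·1.4975 = 18.87 m
M_R = c_u·L_a·R = 76·18.87·12.6 = 18068.4 kN·m/m
M_D = W·d = 1396·6.12 = 8543.5 kN·m/m
FS = M_R / M_D = 18068.4 / 8543.5 = 2.115

FS = 2.11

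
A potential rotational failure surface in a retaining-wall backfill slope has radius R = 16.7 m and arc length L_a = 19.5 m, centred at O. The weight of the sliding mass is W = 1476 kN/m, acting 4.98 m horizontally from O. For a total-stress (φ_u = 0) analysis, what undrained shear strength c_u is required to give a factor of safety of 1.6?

FS = c_u·L_a·R / (W·d), so c_u = FS·W·d / (L_a·R).
c_u = 1.6·1476·4.98 / (19.50·16.7) = 11760.8 / 325.65 = 36.11 kPa

c_u = 36.1 kPa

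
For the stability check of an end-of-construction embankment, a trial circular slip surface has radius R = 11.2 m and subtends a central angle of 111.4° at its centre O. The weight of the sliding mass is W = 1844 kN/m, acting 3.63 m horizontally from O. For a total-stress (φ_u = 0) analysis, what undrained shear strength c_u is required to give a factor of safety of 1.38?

c_u = 37.9 kPa

FS = c_u·L_a·R / (W·d), so c_u = FS·W·d / (L_a·R).
Arc length L_a = R·θ = 11.2·(111.4°·π/180) = 11.2·1.9443 = 21.78 m
c_u = 1.38·1844·3.63 / (21.78·11.2) = 9237.3 / 243.89 = 37.87 kPa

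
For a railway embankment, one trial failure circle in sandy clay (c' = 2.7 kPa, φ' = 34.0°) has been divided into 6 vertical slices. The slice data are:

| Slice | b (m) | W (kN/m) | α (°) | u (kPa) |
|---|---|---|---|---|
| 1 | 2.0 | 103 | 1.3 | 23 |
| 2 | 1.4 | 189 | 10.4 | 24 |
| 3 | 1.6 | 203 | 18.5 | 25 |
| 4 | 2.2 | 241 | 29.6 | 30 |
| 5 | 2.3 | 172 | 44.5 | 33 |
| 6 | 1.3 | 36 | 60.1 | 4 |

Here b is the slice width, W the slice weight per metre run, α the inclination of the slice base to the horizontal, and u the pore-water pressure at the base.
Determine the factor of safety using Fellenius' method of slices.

Ordinary method of slices: FS = Σ[c'·Δl_i + (W_i cosα_i − u_i·Δl_i)·tanφ'] / Σ W_i sinα_i, with Δl_i = b_i / cosα_i.
Slice 1: Δl = 2.0/cos1.3° = 2.001 m; N'_1 = 103·cos1.3° − 23·2.001 = 57.0; c'Δl = 5.40; W sinα = 2.3
Slice 2: Δl = 1.4/cos10.4° = 1.423 m; N'_2 = 189·cos10.4° − 24·1.423 = 151.7; c'Δl = 3.84; W sinα = 34.1
Slice 3: Δl = 1.6/cos18.5° = 1.687 m; N'_3 = 203·cos18.5° − 25·1.687 = 150.3; c'Δl = 4.56; W sinα = 64.4
Slice 4: Δl = 2.2/cos29.6° = 2.530 m; N'_4 = 241·cos29.6° − 30·2.530 = 133.6; c'Δl = 6.83; W sinα = 119.0
Slice 5: Δl = 2.3/cos44.5° = 3.225 m; N'_5 = 172·cos44.5° − 33·3.225 = 16.3; c'Δl = 8.71; W sinα = 120.6
Slice 6: Δl = 1.3/cos60.1° = 2.608 m; N'_6 = 36·cos60.1° − 4·2.608 = 7.5; c'Δl = 7.04; W sinα = 31.2
Σc'Δl = 36.4 kN/m; ΣN' = 516.4 kN/m; ΣW sinα = 371.7 kN/m
Resisting = 36.4 + 516.4·tan34.0° = 36.4 + 348.3 = 384.7 kN/m
FS = 384.7 / 371.7 = 1.035

FS = 1.04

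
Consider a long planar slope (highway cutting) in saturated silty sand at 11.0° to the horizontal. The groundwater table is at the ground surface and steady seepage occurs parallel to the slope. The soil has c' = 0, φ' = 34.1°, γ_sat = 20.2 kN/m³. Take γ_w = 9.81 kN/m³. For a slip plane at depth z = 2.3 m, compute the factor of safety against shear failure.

FS = 1.79

With seepage parallel to the slope and the water table at the surface, the effective normal stress on the slip plane uses the buoyant unit weight γ' = γ_sat − γ_w while the driving shear stress uses γ_sat:
FS = [c' + γ' z cos²β tanφ'] / [γ_sat z sinβ cosβ]
(For c' = 0 this reduces to FS = (γ'/γ_sat)·tanφ'/tanβ.)
γ' = 20.2 − 9.81 = 10.39 kN/m³
Numerator = 0.0 + 10.39·2.3·cos²11.0°·tan34.1° = 0.0 + 10.39·2.3·0.9636·0.6771 = 15.590 kPa
Denominator = 20.2·2.3·sin11.0°·cos11.0° = 20.2·2.3·0.1908·0.9816 = 8.702 kPa
FS = 15.590 / 8.702 = 1.792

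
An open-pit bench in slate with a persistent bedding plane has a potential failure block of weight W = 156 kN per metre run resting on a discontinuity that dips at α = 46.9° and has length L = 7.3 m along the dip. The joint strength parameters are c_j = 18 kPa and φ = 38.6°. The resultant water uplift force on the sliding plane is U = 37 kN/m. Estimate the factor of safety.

Resolving the block weight along and normal to the plane and applying the Mohr–Coulomb strength on the joint:
N' = W cosα − U = 156·cos46.9° − 37 = 69.6 kN/m
Driving force T = W sinα = 156·sin46.9° = 113.9 kN/m
Resisting force R = c_j·L + N'·tanφ = 18·7.3 + 69.6·tan38.6° = 131.4 + 55.6 = 187.0 kN/m
FS = R / T = 187.0 / 113.9 = 1.641

FS = 1.64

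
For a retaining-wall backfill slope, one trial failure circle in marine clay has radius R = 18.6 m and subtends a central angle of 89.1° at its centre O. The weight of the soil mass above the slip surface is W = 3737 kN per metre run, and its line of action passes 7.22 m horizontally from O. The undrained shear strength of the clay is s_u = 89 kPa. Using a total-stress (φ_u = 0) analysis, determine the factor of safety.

Taking moments about the centre O, the resisting moment is provided by the undrained shear strength acting along the arc:
Arc length L_a = R·θ = 18.6·(89.1°·π/180) = 18.6·1.5551 = 28.92 m
M_R = s_u·L_a·R = 89·28.92·18.6 = 47881.9 kN·m/m
M_D = W·d = 3737·7.22 = 26981.1 kN·m/m
FS = M_R / M_D = 47881.9 / 26981.1 = 1.775

FS = 1.77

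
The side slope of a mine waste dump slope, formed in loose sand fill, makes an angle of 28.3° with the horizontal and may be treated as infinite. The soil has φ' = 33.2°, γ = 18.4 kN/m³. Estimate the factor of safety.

FS = 1.22

For a dry cohesionless infinite slope the factor of safety is FS = tanφ' / tanβ.
FS = tan33.2° / tan28.3° = 0.6544 / 0.5384 = 1.215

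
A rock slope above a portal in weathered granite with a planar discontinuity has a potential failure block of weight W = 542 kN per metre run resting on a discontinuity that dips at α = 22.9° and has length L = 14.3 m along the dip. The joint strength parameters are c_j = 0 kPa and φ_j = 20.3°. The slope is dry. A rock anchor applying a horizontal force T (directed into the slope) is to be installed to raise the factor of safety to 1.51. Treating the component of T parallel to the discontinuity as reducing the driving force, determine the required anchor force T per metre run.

T = 87 kN/m

Resolving forces along and normal to the sliding plane, with the horizontal anchor force T adding T·sinα to the effective normal force and T·cosα acting up the plane against the driving force:
FS = [c_jL + (W cosα + T sinα) tanφ_j] / [W sinα − T cosα]
Without the anchor: N' = 499.3 kN/m, driving T_d = 210.9 kN/m, resisting R = 0·14.3 + 499.3·tan20.3° = 184.7 kN/m, FS = 0.88.
Setting FS = 1.51 and solving for T:
1.51·(210.9 − T cos22.9°) = 184.7 + T sin22.9°·tan20.3°
T·(sin22.9°·tan20.3° + 1.51·cos22.9°) = 1.51·210.9 − 184.7
T·(0.3891·0.3699 + 1.51·0.9212) = 318.5 − 184.7 = 133.8
T·1.5349 = 133.8
T = 87.2 kN/m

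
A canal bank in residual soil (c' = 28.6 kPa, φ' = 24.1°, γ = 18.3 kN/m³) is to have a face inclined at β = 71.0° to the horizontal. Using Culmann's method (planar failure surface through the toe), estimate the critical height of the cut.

H_c = 17.04 m

Culmann's analysis gives the critical failure plane at α_cr = (β + φ')/2 = (71.0 + 24.1)/2 = 47.5°, and the critical height
H_c = (4c'/γ) · sinβ cosφ' / [1 − cos(β − φ')]
    = (4·28.6/18.3) · sin71.0°·cos24.1° / [1 − cos(46.9°)]
    = 6.251 · 0.9455·0.9128 / [1 − 0.6833]
    = 6.251 · 0.8631 / 0.3167
    = 17.04 m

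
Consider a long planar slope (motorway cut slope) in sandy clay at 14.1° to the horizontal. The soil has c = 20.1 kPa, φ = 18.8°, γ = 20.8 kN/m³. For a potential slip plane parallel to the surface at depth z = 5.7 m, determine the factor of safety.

FS = 2.07

For an infinite slope with a slip plane parallel to the surface (no pore pressure): FS = [c + γz cos²β tanφ] / [γz sinβ cosβ].
γz = 20.8·5.7 = 118.56 kN/m²
Numerator = 20.1 + 118.56·cos²14.1°·tan18.8° = 20.1 + 118.56·0.9407·0.3404 = 58.066 kPa
Denominator = 118.56·sin14.1°·cos14.1° = 118.56·0.2436·0.9699 = 28.013 kPa
FS = 58.066 / 28.013 = 2.073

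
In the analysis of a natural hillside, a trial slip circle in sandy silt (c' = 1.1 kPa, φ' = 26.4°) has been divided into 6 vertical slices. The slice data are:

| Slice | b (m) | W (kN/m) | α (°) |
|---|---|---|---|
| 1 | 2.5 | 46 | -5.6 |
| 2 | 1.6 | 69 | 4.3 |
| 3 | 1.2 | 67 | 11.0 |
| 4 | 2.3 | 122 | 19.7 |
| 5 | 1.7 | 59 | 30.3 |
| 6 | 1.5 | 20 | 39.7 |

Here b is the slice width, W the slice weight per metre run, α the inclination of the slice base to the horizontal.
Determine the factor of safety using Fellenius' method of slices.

FS = 1.98

Ordinary method of slices: FS = Σ[c'·Δl_i + (W_i cosα_i)·tanφ'] / Σ W_i sinα_i, with Δl_i = b_i / cosα_i.
Slice 1: Δl = 2.5/cos(-5.6°) = 2.512 m; N'_1 = 46·cos(-5.6°) = 45.8; c'Δl = 2.76; W sinα = -4.5
Slice 2: Δl = 1.6/cos4.3° = 1.605 m; N'_2 = 69·cos4.3° = 68.8; c'Δl = 1.76; W sinα = 5.2
Slice 3: Δl = 1.2/cos11.0° = 1.222 m; N'_3 = 67·cos11.0° = 65.8; c'Δl = 1.34; W sinα = 12.8
Slice 4: Δl = 2.3/cos19.7° = 2.443 m; N'_4 = 122·cos19.7° = 114.9; c'Δl = 2.69; W sinα = 41.1
Slice 5: Δl = 1.7/cos30.3° = 1.969 m; N'_5 = 59·cos30.3° = 50.9; c'Δl = 2.17; W sinα = 29.8
Slice 6: Δl = 1.5/cos39.7° = 1.950 m; N'_6 = 20·cos39.7° = 15.4; c'Δl = 2.14; W sinα = 12.8
Σc'Δl = 12.9 kN/m; ΣN' = 361.5 kN/m; ΣW sinα = 97.1 kN/m
Resisting = 12.9 + 361.5·tan26.4° = 12.9 + 179.5 = 192.3 kN/m
FS = 192.3 / 97.1 = 1.980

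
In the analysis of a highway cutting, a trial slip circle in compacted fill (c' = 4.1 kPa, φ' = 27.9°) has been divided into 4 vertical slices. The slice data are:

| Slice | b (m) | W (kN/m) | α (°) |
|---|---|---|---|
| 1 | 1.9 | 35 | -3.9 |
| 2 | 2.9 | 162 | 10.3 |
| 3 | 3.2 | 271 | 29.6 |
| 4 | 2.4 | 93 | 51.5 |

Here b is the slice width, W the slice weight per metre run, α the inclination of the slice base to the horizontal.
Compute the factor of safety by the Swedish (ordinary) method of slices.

FS = 1.33

Ordinary method of slices: FS = Σ[c'·Δl_i + (W_i cosα_i)·tanφ'] / Σ W_i sinα_i, with Δl_i = b_i / cosα_i.
Slice 1: Δl = 1.9/cos(-3.9°) = 1.904 m; N'_1 = 35·cos(-3.9°) = 34.9; c'Δl = 7.81; W sinα = -2.4
Slice 2: Δl = 2.9/cos10.3° = 2.947 m; N'_2 = 162·cos10.3° = 159.4; c'Δl = 12.08; W sinα = 29.0
Slice 3: Δl = 3.2/cos29.6° = 3.680 m; N'_3 = 271·cos29.6° = 235.6; c'Δl = 15.09; W sinα = 133.9
Slice 4: Δl = 2.4/cos51.5° = 3.855 m; N'_4 = 93·cos51.5° = 57.9; c'Δl = 15.81; W sinα = 72.8
Σc'Δl = 50.8 kN/m; ΣN' = 487.8 kN/m; ΣW sinα = 233.2 kN/m
Resisting = 50.8 + 487.8·tan27.9° = 50.8 + 258.3 = 309.1 kN/m
FS = 309.1 / 233.2 = 1.325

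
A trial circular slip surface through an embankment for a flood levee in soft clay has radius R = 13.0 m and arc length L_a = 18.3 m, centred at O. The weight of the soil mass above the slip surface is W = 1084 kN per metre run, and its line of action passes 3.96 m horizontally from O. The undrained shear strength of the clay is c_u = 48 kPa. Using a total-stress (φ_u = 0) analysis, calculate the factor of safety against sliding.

FS = 2.66

Taking moments about the centre O, the resisting moment is provided by the undrained shear strength acting along the arc:
M_R = c_u·L_a·R = 48·18.30·13.0 = 11419.2 kN·m/m
M_D = W·d = 1084·3.96 = 4292.6 kN·m/m
FS = M_R / M_D = 11419.2 / 4292.6 = 2.660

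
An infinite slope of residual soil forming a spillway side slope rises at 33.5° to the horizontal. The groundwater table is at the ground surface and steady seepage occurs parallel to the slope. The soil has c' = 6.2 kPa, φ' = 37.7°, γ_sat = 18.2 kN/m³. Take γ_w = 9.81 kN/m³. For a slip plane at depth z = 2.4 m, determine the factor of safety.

With seepage parallel to the slope and the water table at the surface, the effective normal stress on the slip plane uses the buoyant unit weight γ' = γ_sat − γ_w while the driving shear stress uses γ_sat:
FS = [c' + γ' z cos²β tanφ'] / [γ_sat z sinβ cosβ]
γ' = 18.2 − 9.81 = 8.39 kN/m³
Numerator = 6.2 + 8.39·2.4·cos²33.5°·tan37.7° = 6.2 + 8.39·2.4·0.6954·0.7729 = 17.022 kPa
Denominator = 18.2·2.4·sin33.5°·cos33.5° = 18.2·2.4·0.5519·0.8339 = 20.104 kPa
FS = 17.022 / 20.104 = 0.847

FS = 0.85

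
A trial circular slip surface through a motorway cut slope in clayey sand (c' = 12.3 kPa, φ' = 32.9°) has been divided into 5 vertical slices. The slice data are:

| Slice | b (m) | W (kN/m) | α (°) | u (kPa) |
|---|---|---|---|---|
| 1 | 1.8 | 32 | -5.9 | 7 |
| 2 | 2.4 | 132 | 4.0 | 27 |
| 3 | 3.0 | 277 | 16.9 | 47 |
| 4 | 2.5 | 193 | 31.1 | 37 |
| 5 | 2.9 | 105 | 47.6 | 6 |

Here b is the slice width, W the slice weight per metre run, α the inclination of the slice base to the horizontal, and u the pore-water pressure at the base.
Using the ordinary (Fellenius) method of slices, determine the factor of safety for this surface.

FS = 1.43

Ordinary method of slices: FS = Σ[c'·Δl_i + (W_i cosα_i − u_i·Δl_i)·tanφ'] / Σ W_i sinα_i, with Δl_i = b_i / cosα_i.
Slice 1: Δl = 1.8/cos(-5.9°) = 1.810 m; N'_1 = 32·cos(-5.9°) − 7·1.810 = 19.2; c'Δl = 22.26; W sinα = -3.3
Slice 2: Δl = 2.4/cos4.0° = 2.406 m; N'_2 = 132·cos4.0° − 27·2.406 = 66.7; c'Δl = 29.59; W sinα = 9.2
Slice 3: Δl = 3.0/cos16.9° = 3.135 m; N'_3 = 277·cos16.9° − 47·3.135 = 117.7; c'Δl = 38.57; W sinα = 80.5
Slice 4: Δl = 2.5/cos31.1° = 2.920 m; N'_4 = 193·cos31.1° − 37·2.920 = 57.2; c'Δl = 35.91; W sinα = 99.7
Slice 5: Δl = 2.9/cos47.6° = 4.301 m; N'_5 = 105·cos47.6° − 6·4.301 = 45.0; c'Δl = 52.90; W sinα = 77.5
Σc'Δl = 179.2 kN/m; ΣN' = 305.8 kN/m; ΣW sinα = 263.7 kN/m
Resisting = 179.2 + 305.8·tan32.9° = 179.2 + 197.8 = 377.0 kN/m
FS = 377.0 / 263.7 = 1.430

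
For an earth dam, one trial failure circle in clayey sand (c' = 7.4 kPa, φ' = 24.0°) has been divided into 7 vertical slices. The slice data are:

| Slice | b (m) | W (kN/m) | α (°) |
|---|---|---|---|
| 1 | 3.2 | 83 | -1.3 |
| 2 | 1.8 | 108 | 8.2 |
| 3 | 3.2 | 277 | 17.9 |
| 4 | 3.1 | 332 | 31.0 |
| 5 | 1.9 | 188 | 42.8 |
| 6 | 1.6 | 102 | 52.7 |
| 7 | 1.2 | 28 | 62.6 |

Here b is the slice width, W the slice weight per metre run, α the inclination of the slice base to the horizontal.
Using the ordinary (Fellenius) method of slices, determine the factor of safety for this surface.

Ordinary method of slices: FS = Σ[c'·Δl_i + (W_i cosα_i)·tanφ'] / Σ W_i sinα_i, with Δl_i = b_i / cosα_i.
Slice 1: Δl = 3.2/cos(-1.3°) = 3.201 m; N'_1 = 83·cos(-1.3°) = 83.0; c'Δl = 23.69; W sinα = -1.9
Slice 2: Δl = 1.8/cos8.2° = 1.819 m; N'_2 = 108·cos8.2° = 106.9; c'Δl = 13.46; W sinα = 15.4
Slice 3: Δl = 3.2/cos17.9° = 3.363 m; N'_3 = 277·cos17.9° = 263.6; c'Δl = 24.88; W sinα = 85.1
Slice 4: Δl = 3.1/cos31.0° = 3.617 m; N'_4 = 332·cos31.0° = 284.6; c'Δl = 26.76; W sinα = 171.0
Slice 5: Δl = 1.9/cos42.8° = 2.590 m; N'_5 = 188·cos42.8° = 137.9; c'Δl = 19.16; W sinα = 127.7
Slice 6: Δl = 1.6/cos52.7° = 2.640 m; N'_6 = 102·cos52.7° = 61.8; c'Δl = 19.54; W sinα = 81.1
Slice 7: Δl = 1.2/cos62.6° = 2.608 m; N'_7 = 28·cos62.6° = 12.9; c'Δl = 19.30; W sinα = 24.9
Σc'Δl = 146.8 kN/m; ΣN' = 950.7 kN/m; ΣW sinα = 503.4 kN/m
Resisting = 146.8 + 950.7·tan24.0° = 146.8 + 423.3 = 570.1 kN/m
FS = 570.1 / 503.4 = 1.132

FS = 1.13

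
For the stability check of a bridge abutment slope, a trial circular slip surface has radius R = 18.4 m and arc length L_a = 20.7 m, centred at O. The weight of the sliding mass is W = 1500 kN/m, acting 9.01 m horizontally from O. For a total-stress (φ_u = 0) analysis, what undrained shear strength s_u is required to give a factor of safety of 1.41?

FS = s_u·L_a·R / (W·d), so s_u = FS·W·d / (L_a·R).
s_u = 1.41·1500·9.01 / (20.70·18.4) = 19056.1 / 380.88 = 50.03 kPa

s_u = 50.0 kPa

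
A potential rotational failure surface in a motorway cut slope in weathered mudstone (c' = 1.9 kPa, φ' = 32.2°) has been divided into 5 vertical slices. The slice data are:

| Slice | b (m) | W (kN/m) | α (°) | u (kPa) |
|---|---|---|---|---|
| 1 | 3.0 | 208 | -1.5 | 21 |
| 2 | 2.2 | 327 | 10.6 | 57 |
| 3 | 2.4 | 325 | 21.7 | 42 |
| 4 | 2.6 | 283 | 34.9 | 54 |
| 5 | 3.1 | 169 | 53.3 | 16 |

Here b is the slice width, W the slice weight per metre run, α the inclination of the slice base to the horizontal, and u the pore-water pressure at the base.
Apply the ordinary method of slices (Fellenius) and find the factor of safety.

FS = 0.88

Ordinary method of slices: FS = Σ[c'·Δl_i + (W_i cosα_i − u_i·Δl_i)·tanφ'] / Σ W_i sinα_i, with Δl_i = b_i / cosα_i.
Slice 1: Δl = 3.0/cos(-1.5°) = 3.001 m; N'_1 = 208·cos(-1.5°) − 21·3.001 = 144.9; c'Δl = 5.70; W sinα = -5.4
Slice 2: Δl = 2.2/cos10.6° = 2.238 m; N'_2 = 327·cos10.6° − 57·2.238 = 193.8; c'Δl = 4.25; W sinα = 60.2
Slice 3: Δl = 2.4/cos21.7° = 2.583 m; N'_3 = 325·cos21.7° − 42·2.583 = 193.5; c'Δl = 4.91; W sinα = 120.2
Slice 4: Δl = 2.6/cos34.9° = 3.170 m; N'_4 = 283·cos34.9° − 54·3.170 = 60.9; c'Δl = 6.02; W sinα = 161.9
Slice 5: Δl = 3.1/cos53.3° = 5.187 m; N'_5 = 169·cos53.3° − 16·5.187 = 18.0; c'Δl = 9.86; W sinα = 135.5
Σc'Δl = 30.7 kN/m; ΣN' = 611.1 kN/m; ΣW sinα = 472.3 kN/m
Resisting = 30.7 + 611.1·tan32.2° = 30.7 + 384.9 = 415.6 kN/m
FS = 415.6 / 472.3 = 0.880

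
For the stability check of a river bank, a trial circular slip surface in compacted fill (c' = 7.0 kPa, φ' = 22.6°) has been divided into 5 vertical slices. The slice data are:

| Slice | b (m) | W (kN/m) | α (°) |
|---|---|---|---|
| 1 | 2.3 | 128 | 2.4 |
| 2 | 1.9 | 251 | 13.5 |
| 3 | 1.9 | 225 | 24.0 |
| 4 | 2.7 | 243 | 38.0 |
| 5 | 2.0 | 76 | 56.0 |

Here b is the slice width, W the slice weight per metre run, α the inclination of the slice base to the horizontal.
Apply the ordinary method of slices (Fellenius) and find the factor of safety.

Ordinary method of slices: FS = Σ[c'·Δl_i + (W_i cosα_i)·tanφ'] / Σ W_i sinα_i, with Δl_i = b_i / cosα_i.
Slice 1: Δl = 2.3/cos2.4° = 2.302 m; N'_1 = 128·cos2.4° = 127.9; c'Δl = 16.11; W sinα = 5.4
Slice 2: Δl = 1.9/cos13.5° = 1.954 m; N'_2 = 251·cos13.5° = 244.1; c'Δl = 13.68; W sinα = 58.6
Slice 3: Δl = 1.9/cos24.0° = 2.080 m; N'_3 = 225·cos24.0° = 205.5; c'Δl = 14.56; W sinα = 91.5
Slice 4: Δl = 2.7/cos38.0° = 3.426 m; N'_4 = 243·cos38.0° = 191.5; c'Δl = 23.98; W sinα = 149.6
Slice 5: Δl = 2.0/cos56.0° = 3.577 m; N'_5 = 76·cos56.0° = 42.5; c'Δl = 25.04; W sinα = 63.0
Σc'Δl = 93.4 kN/m; ΣN' = 811.5 kN/m; ΣW sinα = 368.1 kN/m
Resisting = 93.4 + 811.5·tan22.6° = 93.4 + 337.8 = 431.2 kN/m
FS = 431.2 / 368.1 = 1.171

FS = 1.17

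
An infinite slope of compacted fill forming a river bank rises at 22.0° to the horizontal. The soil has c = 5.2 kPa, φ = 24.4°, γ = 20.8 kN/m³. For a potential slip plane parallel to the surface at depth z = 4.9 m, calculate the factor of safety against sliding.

For an infinite slope with a slip plane parallel to the surface (no pore pressure): FS = [c + γz cos²β tanφ] / [γz sinβ cosβ].
γz = 20.8·4.9 = 101.92 kN/m²
Numerator = 5.2 + 101.92·cos²22.0°·tan24.4° = 5.2 + 101.92·0.8597·0.4536 = 44.945 kPa
Denominator = 101.92·sin22.0°·cos22.0° = 101.92·0.3746·0.9272 = 35.400 kPa
FS = 44.945 / 35.400 = 1.270

FS = 1.27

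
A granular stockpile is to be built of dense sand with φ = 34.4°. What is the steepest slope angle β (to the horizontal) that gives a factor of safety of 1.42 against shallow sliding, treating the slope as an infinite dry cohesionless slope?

β = 25.7°

For an infinite dry cohesionless slope FS = tanφ/tanβ, so tanβ = tanφ / FS.
tanβ = tan34.4° / 1.42 = 0.6847 / 1.42 = 0.4822
β = arctan(0.4822) = 25.74°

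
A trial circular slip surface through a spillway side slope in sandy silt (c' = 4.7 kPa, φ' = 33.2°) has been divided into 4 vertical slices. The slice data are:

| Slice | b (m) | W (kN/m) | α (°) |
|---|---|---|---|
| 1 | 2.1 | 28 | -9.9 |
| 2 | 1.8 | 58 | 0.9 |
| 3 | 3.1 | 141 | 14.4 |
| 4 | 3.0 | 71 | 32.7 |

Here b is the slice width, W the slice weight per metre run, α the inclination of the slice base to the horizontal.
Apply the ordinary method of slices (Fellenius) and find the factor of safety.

FS = 3.38

Ordinary method of slices: FS = Σ[c'·Δl_i + (W_i cosα_i)·tanφ'] / Σ W_i sinα_i, with Δl_i = b_i / cosα_i.
Slice 1: Δl = 2.1/cos(-9.9°) = 2.132 m; N'_1 = 28·cos(-9.9°) = 27.6; c'Δl = 10.02; W sinα = -4.8
Slice 2: Δl = 1.8/cos0.9° = 1.800 m; N'_2 = 58·cos0.9° = 58.0; c'Δl = 8.46; W sinα = 0.9
Slice 3: Δl = 3.1/cos14.4° = 3.201 m; N'_3 = 141·cos14.4° = 136.6; c'Δl = 15.04; W sinα = 35.1
Slice 4: Δl = 3.0/cos32.7° = 3.565 m; N'_4 = 71·cos32.7° = 59.7; c'Δl = 16.76; W sinα = 38.4
Σc'Δl = 50.3 kN/m; ΣN' = 281.9 kN/m; ΣW sinα = 69.5 kN/m
Resisting = 50.3 + 281.9·tan33.2° = 50.3 + 184.5 = 234.7 kN/m
FS = 234.7 / 69.5 = 3.377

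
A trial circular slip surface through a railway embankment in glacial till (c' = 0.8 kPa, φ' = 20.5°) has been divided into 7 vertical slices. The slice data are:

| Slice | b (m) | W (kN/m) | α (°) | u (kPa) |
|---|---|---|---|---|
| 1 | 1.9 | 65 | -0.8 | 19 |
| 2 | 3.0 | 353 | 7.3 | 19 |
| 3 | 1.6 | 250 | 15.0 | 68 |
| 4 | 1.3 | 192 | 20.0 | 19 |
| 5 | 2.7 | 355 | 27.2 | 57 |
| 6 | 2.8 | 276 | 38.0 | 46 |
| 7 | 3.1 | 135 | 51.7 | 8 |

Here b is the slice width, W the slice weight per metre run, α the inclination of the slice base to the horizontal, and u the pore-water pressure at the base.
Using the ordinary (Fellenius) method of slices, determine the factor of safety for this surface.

FS = 0.54

Ordinary method of slices: FS = Σ[c'·Δl_i + (W_i cosα_i − u_i·Δl_i)·tanφ'] / Σ W_i sinα_i, with Δl_i = b_i / cosα_i.
Slice 1: Δl = 1.9/cos(-0.8°) = 1.900 m; N'_1 = 65·cos(-0.8°) − 19·1.900 = 28.9; c'Δl = 1.52; W sinα = -0.9
Slice 2: Δl = 3.0/cos7.3° = 3.025 m; N'_2 = 353·cos7.3° − 19·3.025 = 292.7; c'Δl = 2.42; W sinα = 44.9
Slice 3: Δl = 1.6/cos15.0° = 1.656 m; N'_3 = 250·cos15.0° − 68·1.656 = 128.8; c'Δl = 1.33; W sinα = 64.7
Slice 4: Δl = 1.3/cos20.0° = 1.383 m; N'_4 = 192·cos20.0° − 19·1.383 = 154.1; c'Δl = 1.11; W sinα = 65.7
Slice 5: Δl = 2.7/cos27.2° = 3.036 m; N'_5 = 355·cos27.2° − 57·3.036 = 142.7; c'Δl = 2.43; W sinα = 162.3
Slice 6: Δl = 2.8/cos38.0° = 3.553 m; N'_6 = 276·cos38.0° − 46·3.553 = 54.0; c'Δl = 2.84; W sinα = 169.9
Slice 7: Δl = 3.1/cos51.7° = 5.002 m; N'_7 = 135·cos51.7° − 8·5.002 = 43.7; c'Δl = 4.00; W sinα = 105.9
Σc'Δl = 15.6 kN/m; ΣN' = 844.9 kN/m; ΣW sinα = 612.5 kN/m
Resisting = 15.6 + 844.9·tan20.5° = 15.6 + 315.9 = 331.6 kN/m
FS = 331.6 / 612.5 = 0.541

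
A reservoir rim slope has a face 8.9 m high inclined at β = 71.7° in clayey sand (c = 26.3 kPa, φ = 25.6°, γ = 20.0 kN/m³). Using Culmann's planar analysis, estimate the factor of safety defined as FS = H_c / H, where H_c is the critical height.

FS = 1.65

H_c = (4c/γ) · sinβ cosφ / [1 − cos(β − φ)]
    = (4·26.3/20.0) · sin71.7°·cos25.6° / [1 − cos46.1°]
    = 5.260 · 0.8562 / 0.3066 = 14.69 m
FS = H_c / H = 14.69 / 8.9 = 1.650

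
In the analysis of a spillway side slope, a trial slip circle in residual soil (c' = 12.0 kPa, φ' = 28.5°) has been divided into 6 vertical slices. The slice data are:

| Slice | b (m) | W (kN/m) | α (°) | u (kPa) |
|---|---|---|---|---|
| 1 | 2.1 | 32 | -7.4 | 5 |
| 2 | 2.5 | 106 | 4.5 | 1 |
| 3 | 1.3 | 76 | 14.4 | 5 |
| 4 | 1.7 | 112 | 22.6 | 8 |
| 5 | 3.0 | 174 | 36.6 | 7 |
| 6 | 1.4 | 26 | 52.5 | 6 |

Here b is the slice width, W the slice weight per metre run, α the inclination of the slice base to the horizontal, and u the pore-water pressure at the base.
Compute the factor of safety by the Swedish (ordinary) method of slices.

FS = 2.00

Ordinary method of slices: FS = Σ[c'·Δl_i + (W_i cosα_i − u_i·Δl_i)·tanφ'] / Σ W_i sinα_i, with Δl_i = b_i / cosα_i.
Slice 1: Δl = 2.1/cos(-7.4°) = 2.118 m; N'_1 = 32·cos(-7.4°) − 5·2.118 = 21.1; c'Δl = 25.41; W sinα = -4.1
Slice 2: Δl = 2.5/cos4.5° = 2.508 m; N'_2 = 106·cos4.5° − 1·2.508 = 103.2; c'Δl = 30.09; W sinα = 8.3
Slice 3: Δl = 1.3/cos14.4° = 1.342 m; N'_3 = 76·cos14.4° − 5·1.342 = 66.9; c'Δl = 16.11; W sinα = 18.9
Slice 4: Δl = 1.7/cos22.6° = 1.841 m; N'_4 = 112·cos22.6° − 8·1.841 = 88.7; c'Δl = 22.10; W sinα = 43.0
Slice 5: Δl = 3.0/cos36.6° = 3.737 m; N'_5 = 174·cos36.6° − 7·3.737 = 113.5; c'Δl = 44.84; W sinα = 103.7
Slice 6: Δl = 1.4/cos52.5° = 2.300 m; N'_6 = 26·cos52.5° − 6·2.300 = 2.0; c'Δl = 27.60; W sinα = 20.6
Σc'Δl = 166.1 kN/m; ΣN' = 395.4 kN/m; ΣW sinα = 190.5 kN/m
Resisting = 166.1 + 395.4·tan28.5° = 166.1 + 214.7 = 380.9 kN/m
FS = 380.9 / 190.5 = 1.999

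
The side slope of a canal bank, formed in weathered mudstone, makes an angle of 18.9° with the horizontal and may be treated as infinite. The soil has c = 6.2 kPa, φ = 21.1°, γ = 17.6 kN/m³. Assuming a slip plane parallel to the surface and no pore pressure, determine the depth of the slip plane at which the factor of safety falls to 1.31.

z = 6.28 m

Setting FS = 1.31 in FS = [c + γz cos²β tanφ] / [γz sinβ cosβ] and solving for z:
z = c / [γ cosβ (FS·sinβ − cosβ·tanφ)]
  = 6.2 / [17.6·cos18.9°·(1.31·sin18.9° − cos18.9°·tan21.1°)]
  = 6.2 / [17.6·0.9461·(1.31·0.3239 − 0.9461·0.3859)]
  = 6.2 / 0.9869 = 6.282 m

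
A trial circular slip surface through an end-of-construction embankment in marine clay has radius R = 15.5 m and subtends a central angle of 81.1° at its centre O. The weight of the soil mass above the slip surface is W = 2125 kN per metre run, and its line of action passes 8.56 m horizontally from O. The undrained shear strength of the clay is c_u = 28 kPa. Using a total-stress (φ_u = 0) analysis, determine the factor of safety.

Taking moments about the centre O, the resisting moment is provided by the undrained shear strength acting along the arc:
Arc length L_a = R·θ = 15.5·(81.1°·π/180) = 15.5·1.4155 = 21.94 m
M_R = c_u·L_a·R = 28·21.94·15.5 = 9521.8 kN·m/m
M_D = W·d = 2125·8.56 = 18190.0 kN·m/m
FS = M_R / M_D = 9521.8 / 18190.0 = 0.523

FS = 0.52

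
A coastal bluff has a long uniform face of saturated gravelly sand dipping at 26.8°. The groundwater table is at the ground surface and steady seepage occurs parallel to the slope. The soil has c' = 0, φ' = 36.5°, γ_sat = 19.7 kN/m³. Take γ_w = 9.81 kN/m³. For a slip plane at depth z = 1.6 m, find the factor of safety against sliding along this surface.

With seepage parallel to the slope and the water table at the surface, the effective normal stress on the slip plane uses the buoyant unit weight γ' = γ_sat − γ_w while the driving shear stress uses γ_sat:
FS = [c' + γ' z cos²β tanφ'] / [γ_sat z sinβ cosβ]
(For c' = 0 this reduces to FS = (γ'/γ_sat)·tanφ'/tanβ.)
γ' = 19.7 − 9.81 = 9.89 kN/m³
Numerator = 0.0 + 9.89·1.6·cos²26.8°·tan36.5° = 0.0 + 9.89·1.6·0.7967·0.7400 = 9.329 kPa
Denominator = 19.7·1.6·sin26.8°·cos26.8° = 19.7·1.6·0.4509·0.8926 = 12.685 kPa
FS = 9.329 / 12.685 = 0.735

FS = 0.74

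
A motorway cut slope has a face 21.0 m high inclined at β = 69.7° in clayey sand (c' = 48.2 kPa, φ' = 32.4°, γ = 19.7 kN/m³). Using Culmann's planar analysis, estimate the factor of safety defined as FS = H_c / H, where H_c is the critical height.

H_c = (4c'/γ) · sinβ cosφ' / [1 − cos(β − φ')]
    = (4·48.2/19.7) · sin69.7°·cos32.4° / [1 − cos37.3°]
    = 9.787 · 0.7919 / 0.2045 = 37.89 m
FS = H_c / H = 37.89 / 21.0 = 1.804

FS = 1.80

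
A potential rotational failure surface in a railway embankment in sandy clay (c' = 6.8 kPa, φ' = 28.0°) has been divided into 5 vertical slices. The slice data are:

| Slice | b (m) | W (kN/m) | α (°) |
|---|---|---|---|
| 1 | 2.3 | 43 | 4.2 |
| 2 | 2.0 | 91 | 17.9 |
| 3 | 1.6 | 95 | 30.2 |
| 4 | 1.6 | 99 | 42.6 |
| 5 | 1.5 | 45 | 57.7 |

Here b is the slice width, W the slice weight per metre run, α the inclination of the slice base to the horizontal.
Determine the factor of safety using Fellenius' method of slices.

FS = 1.31

Ordinary method of slices: FS = Σ[c'·Δl_i + (W_i cosα_i)·tanφ'] / Σ W_i sinα_i, with Δl_i = b_i / cosα_i.
Slice 1: Δl = 2.3/cos4.2° = 2.306 m; N'_1 = 43·cos4.2° = 42.9; c'Δl = 15.68; W sinα = 3.1
Slice 2: Δl = 2.0/cos17.9° = 2.102 m; N'_2 = 91·cos17.9° = 86.6; c'Δl = 14.29; W sinα = 28.0
Slice 3: Δl = 1.6/cos30.2° = 1.851 m; N'_3 = 95·cos30.2° = 82.1; c'Δl = 12.59; W sinα = 47.8
Slice 4: Δl = 1.6/cos42.6° = 2.174 m; N'_4 = 99·cos42.6° = 72.9; c'Δl = 14.78; W sinα = 67.0
Slice 5: Δl = 1.5/cos57.7° = 2.807 m; N'_5 = 45·cos57.7° = 24.0; c'Δl = 19.09; W sinα = 38.0
Σc'Δl = 76.4 kN/m; ΣN' = 308.5 kN/m; ΣW sinα = 184.0 kN/m
Resisting = 76.4 + 308.5·tan28.0° = 76.4 + 164.0 = 240.5 kN/m
FS = 240.5 / 184.0 = 1.307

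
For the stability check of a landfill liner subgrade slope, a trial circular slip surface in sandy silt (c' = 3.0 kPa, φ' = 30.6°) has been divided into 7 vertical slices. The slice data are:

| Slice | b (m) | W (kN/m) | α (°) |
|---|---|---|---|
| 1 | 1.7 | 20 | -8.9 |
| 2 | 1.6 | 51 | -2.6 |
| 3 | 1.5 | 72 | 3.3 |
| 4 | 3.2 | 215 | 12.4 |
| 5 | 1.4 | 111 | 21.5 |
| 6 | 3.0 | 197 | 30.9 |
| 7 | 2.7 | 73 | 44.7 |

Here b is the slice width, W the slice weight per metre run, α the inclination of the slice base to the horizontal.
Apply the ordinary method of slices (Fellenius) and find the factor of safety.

FS = 1.89

Ordinary method of slices: FS = Σ[c'·Δl_i + (W_i cosα_i)·tanφ'] / Σ W_i sinα_i, with Δl_i = b_i / cosα_i.
Slice 1: Δl = 1.7/cos(-8.9°) = 1.721 m; N'_1 = 20·cos(-8.9°) = 19.8; c'Δl = 5.16; W sinα = -3.1
Slice 2: Δl = 1.6/cos(-2.6°) = 1.602 m; N'_2 = 51·cos(-2.6°) = 50.9; c'Δl = 4.80; W sinα = -2.3
Slice 3: Δl = 1.5/cos3.3° = 1.502 m; N'_3 = 72·cos3.3° = 71.9; c'Δl = 4.51; W sinα = 4.1
Slice 4: Δl = 3.2/cos12.4° = 3.276 m; N'_4 = 215·cos12.4° = 210.0; c'Δl = 9.83; W sinα = 46.2
Slice 5: Δl = 1.4/cos21.5° = 1.505 m; N'_5 = 111·cos21.5° = 103.3; c'Δl = 4.51; W sinα = 40.7
Slice 6: Δl = 3.0/cos30.9° = 3.496 m; N'_6 = 197·cos30.9° = 169.0; c'Δl = 10.49; W sinα = 101.2
Slice 7: Δl = 2.7/cos44.7° = 3.799 m; N'_7 = 73·cos44.7° = 51.9; c'Δl = 11.40; W sinα = 51.3
Σc'Δl = 50.7 kN/m; ΣN' = 676.8 kN/m; ΣW sinα = 238.1 kN/m
Resisting = 50.7 + 676.8·tan30.6° = 50.7 + 400.2 = 450.9 kN/m
FS = 450.9 / 238.1 = 1.894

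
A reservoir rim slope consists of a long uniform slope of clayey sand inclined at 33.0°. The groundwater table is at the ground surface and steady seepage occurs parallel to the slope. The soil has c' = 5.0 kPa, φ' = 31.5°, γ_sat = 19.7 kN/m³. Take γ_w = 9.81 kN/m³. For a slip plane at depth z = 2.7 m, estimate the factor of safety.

FS = 0.68

With seepage parallel to the slope and the water table at the surface, the effective normal stress on the slip plane uses the buoyant unit weight γ' = γ_sat − γ_w while the driving shear stress uses γ_sat:
FS = [c' + γ' z cos²β tanφ'] / [γ_sat z sinβ cosβ]
γ' = 19.7 − 9.81 = 9.89 kN/m³
Numerator = 5.0 + 9.89·2.7·cos²33.0°·tan31.5° = 5.0 + 9.89·2.7·0.7034·0.6128 = 16.510 kPa
Denominator = 19.7·2.7·sin33.0°·cos33.0° = 19.7·2.7·0.5446·0.8387 = 24.296 kPa
FS = 16.510 / 24.296 = 0.680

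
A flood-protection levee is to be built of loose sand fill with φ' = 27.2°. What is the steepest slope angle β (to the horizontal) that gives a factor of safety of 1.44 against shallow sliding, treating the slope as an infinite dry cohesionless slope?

For an infinite dry cohesionless slope FS = tanφ'/tanβ, so tanβ = tanφ' / FS.
tanβ = tan27.2° / 1.44 = 0.5139 / 1.44 = 0.3569
β = arctan(0.3569) = 19.64°

β = 19.6°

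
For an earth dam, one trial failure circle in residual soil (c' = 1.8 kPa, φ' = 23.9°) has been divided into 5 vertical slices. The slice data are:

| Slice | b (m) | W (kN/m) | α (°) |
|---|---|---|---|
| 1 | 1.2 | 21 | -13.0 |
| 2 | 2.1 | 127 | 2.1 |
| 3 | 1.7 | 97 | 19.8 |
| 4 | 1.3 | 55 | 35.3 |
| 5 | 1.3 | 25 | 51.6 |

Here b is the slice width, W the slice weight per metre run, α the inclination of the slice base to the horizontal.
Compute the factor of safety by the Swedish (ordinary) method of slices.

FS = 1.76

Ordinary method of slices: FS = Σ[c'·Δl_i + (W_i cosα_i)·tanφ'] / Σ W_i sinα_i, with Δl_i = b_i / cosα_i.
Slice 1: Δl = 1.2/cos(-13.0°) = 1.232 m; N'_1 = 21·cos(-13.0°) = 20.5; c'Δl = 2.22; W sinα = -4.7
Slice 2: Δl = 2.1/cos2.1° = 2.101 m; N'_2 = 127·cos2.1° = 126.9; c'Δl = 3.78; W sinα = 4.7
Slice 3: Δl = 1.7/cos19.8° = 1.807 m; N'_3 = 97·cos19.8° = 91.3; c'Δl = 3.25; W sinα = 32.9
Slice 4: Δl = 1.3/cos35.3° = 1.593 m; N'_4 = 55·cos35.3° = 44.9; c'Δl = 2.87; W sinα = 31.8
Slice 5: Δl = 1.3/cos51.6° = 2.093 m; N'_5 = 25·cos51.6° = 15.5; c'Δl = 3.77; W sinα = 19.6
Σc'Δl = 15.9 kN/m; ΣN' = 299.1 kN/m; ΣW sinα = 84.2 kN/m
Resisting = 15.9 + 299.1·tan23.9° = 15.9 + 132.5 = 148.4 kN/m
FS = 148.4 / 84.2 = 1.763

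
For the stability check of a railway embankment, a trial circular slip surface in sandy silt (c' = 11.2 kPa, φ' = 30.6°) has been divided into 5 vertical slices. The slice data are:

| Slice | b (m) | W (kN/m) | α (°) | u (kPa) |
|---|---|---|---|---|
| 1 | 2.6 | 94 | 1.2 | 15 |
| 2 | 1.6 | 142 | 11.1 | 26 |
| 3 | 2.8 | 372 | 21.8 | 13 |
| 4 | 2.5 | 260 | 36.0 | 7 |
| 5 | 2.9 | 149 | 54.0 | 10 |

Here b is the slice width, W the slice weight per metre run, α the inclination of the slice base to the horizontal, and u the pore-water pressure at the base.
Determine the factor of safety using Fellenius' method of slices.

FS = 1.31

Ordinary method of slices: FS = Σ[c'·Δl_i + (W_i cosα_i − u_i·Δl_i)·tanφ'] / Σ W_i sinα_i, with Δl_i = b_i / cosα_i.
Slice 1: Δl = 2.6/cos1.2° = 2.601 m; N'_1 = 94·cos1.2° − 15·2.601 = 55.0; c'Δl = 29.13; W sinα = 2.0
Slice 2: Δl = 1.6/cos11.1° = 1.631 m; N'_2 = 142·cos11.1° − 26·1.631 = 97.0; c'Δl = 18.26; W sinα = 27.3
Slice 3: Δl = 2.8/cos21.8° = 3.016 m; N'_3 = 372·cos21.8° − 13·3.016 = 306.2; c'Δl = 33.78; W sinα = 138.1
Slice 4: Δl = 2.5/cos36.0° = 3.090 m; N'_4 = 260·cos36.0° − 7·3.090 = 188.7; c'Δl = 34.61; W sinα = 152.8
Slice 5: Δl = 2.9/cos54.0° = 4.934 m; N'_5 = 149·cos54.0° − 10·4.934 = 38.2; c'Δl = 55.26; W sinα = 120.5
Σc'Δl = 171.0 kN/m; ΣN' = 685.1 kN/m; ΣW sinα = 440.8 kN/m
Resisting = 171.0 + 685.1·tan30.6° = 171.0 + 405.1 = 576.2 kN/m
FS = 576.2 / 440.8 = 1.307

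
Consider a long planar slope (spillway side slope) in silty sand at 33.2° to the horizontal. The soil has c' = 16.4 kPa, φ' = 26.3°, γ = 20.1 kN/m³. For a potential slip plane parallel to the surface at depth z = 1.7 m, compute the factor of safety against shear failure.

FS = 1.80

For an infinite slope with a slip plane parallel to the surface (no pore pressure): FS = [c' + γz cos²β tanφ'] / [γz sinβ cosβ].
γz = 20.1·1.7 = 34.17 kN/m²
Numerator = 16.4 + 34.17·cos²33.2°·tan26.3° = 16.4 + 34.17·0.7002·0.4942 = 28.224 kPa
Denominator = 34.17·sin33.2°·cos33.2° = 34.17·0.5476·0.8368 = 15.656 kPa
FS = 28.224 / 15.656 = 1.803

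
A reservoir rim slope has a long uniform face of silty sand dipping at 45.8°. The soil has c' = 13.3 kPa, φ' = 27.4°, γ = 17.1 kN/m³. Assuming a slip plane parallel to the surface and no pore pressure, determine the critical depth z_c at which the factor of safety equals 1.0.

z_c = 3.14 m

Setting FS = 1.00 in FS = [c' + γz cos²β tanφ'] / [γz sinβ cosβ] and solving for z:
z = c' / [γ cosβ (FS·sinβ − cosβ·tanφ')]
  = 13.3 / [17.1·cos45.8°·(1.00·sin45.8° − cos45.8°·tan27.4°)]
  = 13.3 / [17.1·0.6972·(1.00·0.7169 − 0.6972·0.5184)]
  = 13.3 / 4.2385 = 3.138 m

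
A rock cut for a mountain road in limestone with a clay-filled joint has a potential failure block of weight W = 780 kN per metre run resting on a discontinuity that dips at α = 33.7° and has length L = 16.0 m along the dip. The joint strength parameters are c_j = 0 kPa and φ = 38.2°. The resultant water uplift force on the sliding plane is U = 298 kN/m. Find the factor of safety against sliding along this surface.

FS = 0.64

Resolving the block weight along and normal to the plane and applying the Mohr–Coulomb strength on the joint:
N' = W cosα − U = 780·cos33.7° − 298 = 350.9 kN/m
Driving force T = W sinα = 780·sin33.7° = 432.8 kN/m
Resisting force R = c_j·L + N'·tanφ = 0·16.0 + 350.9·tan38.2° = 0.0 + 276.2 = 276.2 kN/m
FS = R / T = 276.2 / 432.8 = 0.638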